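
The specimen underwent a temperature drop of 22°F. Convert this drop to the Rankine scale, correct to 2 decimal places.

Fahrenheit and Rankine degrees are the same size, so the interval is unchanged: 22.00.

22.00°R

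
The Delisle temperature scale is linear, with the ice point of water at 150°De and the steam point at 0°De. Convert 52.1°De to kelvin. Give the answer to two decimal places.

Linear interpolation between the fixed points: C = (52.1 - 150) × 100 / (0 - 150) = 65.2667°C.
Then 65.2667 + 273.15 = 338.42 K.

338.42 K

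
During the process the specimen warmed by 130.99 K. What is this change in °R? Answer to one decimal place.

235.8°R

Only the scale ratio 1.8 matters for a change in temperature.
130.99 × 1.8 = 235.8.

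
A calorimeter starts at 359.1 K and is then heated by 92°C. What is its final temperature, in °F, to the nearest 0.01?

352.31°F

Initial temperature in Celsius: 359.1 - 273.15 = 85.9500°C.
Final Celsius temperature: 85.9500 + 92.0000 = 177.9500°C.
In Fahrenheit: 177.9500 × 1.8 + 32 = 352.31°F.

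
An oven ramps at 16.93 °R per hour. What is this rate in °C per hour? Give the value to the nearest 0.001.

Since only a temperature interval is involved, the additive offset between the scales drops out.
A change of 1°R is a change of 5/9°C, so 16.93 × 5/9 = 9.406.

9.406 °C/hour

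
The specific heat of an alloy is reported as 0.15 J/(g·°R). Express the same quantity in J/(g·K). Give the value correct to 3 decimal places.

The quantity depends on a temperature interval, so only the ratio of degree sizes applies; the offset between the scales is irrelevant.
A change of 1 K is a change of 1.8°R, so per K the value is 0.15 × 1.8 = 0.270.

0.270 J/(g·K)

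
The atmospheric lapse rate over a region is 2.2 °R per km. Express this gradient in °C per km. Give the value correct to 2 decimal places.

1.22 °C/km

The quantity depends on a temperature interval, so only the ratio of degree sizes applies; the offset between the scales is irrelevant.
A change of 1°R is a change of 5/9°C, so 2.2 × 5/9 = 1.22.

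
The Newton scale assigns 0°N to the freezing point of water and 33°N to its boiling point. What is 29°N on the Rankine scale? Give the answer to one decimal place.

Linear interpolation between the fixed points: C = (29 - 0) × 100 / (33 - 0) = 87.8788°C.
Then 87.8788 × 1.8 + 491.67 = 649.9°R.

649.9°R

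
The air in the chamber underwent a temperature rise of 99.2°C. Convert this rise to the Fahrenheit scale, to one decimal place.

For a temperature interval the offset drops out; only the factor 1.8 applies.
99.2 × 1.8 = 178.6.

178.6°F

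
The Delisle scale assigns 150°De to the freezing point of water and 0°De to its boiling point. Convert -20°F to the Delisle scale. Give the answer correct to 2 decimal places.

First in Celsius: (-20 - 32) × 5/9 = -28.8889°C.
Linearly onto the Delisle scale: 150 + (-28.8889 / 100) × (0 - 150) = 193.33°De.

193.33°De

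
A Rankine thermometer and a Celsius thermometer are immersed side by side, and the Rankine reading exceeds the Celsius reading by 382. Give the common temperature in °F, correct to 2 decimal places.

Let x be the Rankine reading; then the Celsius reading is 5/9·x - 273.15.
(5/9·x - 273.15) - x = -382  ⇒  (-4/9)·x = -108.85  ⇒  x = 244.9125°R.
In Celsius: (244.9125 - 491.67) × 5/9 = -137.0875°C.
In Fahrenheit: -137.0875 × 1.8 + 32 = -214.76°F.

-214.76°F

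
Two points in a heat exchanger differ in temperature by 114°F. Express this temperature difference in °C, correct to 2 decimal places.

Only the scale ratio 5/9 matters for a change in temperature.
114 × 5/9 = 63.33.

63.33°C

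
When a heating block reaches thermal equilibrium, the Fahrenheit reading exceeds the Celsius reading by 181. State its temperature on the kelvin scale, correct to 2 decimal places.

459.40 K

Let x be the Celsius reading; then the Fahrenheit reading is 1.8·x + 32.
(1.8·x + 32) - x = 181  ⇒  (0.8)·x = 149  ⇒  x = 186.2500°C.
In kelvin: 186.2500 + 273.15 = 459.40 K.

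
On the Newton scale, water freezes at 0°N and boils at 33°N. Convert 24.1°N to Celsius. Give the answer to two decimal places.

73.03°C

Linear interpolation between the fixed points: C = (24.1 - 0) × 100 / (33 - 0) = 73.0303°C.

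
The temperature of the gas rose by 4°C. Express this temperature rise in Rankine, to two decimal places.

7.20°R

Only the scale ratio 1.8 matters for a change in temperature.
4 × 1.8 = 7.20.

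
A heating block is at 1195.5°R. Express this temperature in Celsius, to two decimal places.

In Celsius: (1195.5 - 491.67) × 5/9 = 391.0167°C.

391.02°C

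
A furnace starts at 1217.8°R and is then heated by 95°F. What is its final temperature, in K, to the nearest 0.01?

Initial temperature in Celsius: (1217.8 - 491.67) × 5/9 = 403.4056°C.
The 95°F change is an interval, so only the factor 5/9 applies: +95 × 5/9 = +52.7778°C.
Final Celsius temperature: 403.4056 + 52.7778 = 456.1833°C.
In kelvin: 456.1833 + 273.15 = 729.33 K.

729.33 K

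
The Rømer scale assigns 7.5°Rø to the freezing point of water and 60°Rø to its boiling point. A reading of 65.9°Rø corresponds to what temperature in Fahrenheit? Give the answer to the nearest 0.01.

Linear interpolation between the fixed points: C = (65.9 - 7.5) × 100 / (60 - 7.5) = 111.2381°C.
Then 111.2381 × 1.8 + 32 = 232.23°F.

232.23°F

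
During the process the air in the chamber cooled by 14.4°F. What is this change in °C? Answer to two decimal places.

For a temperature interval the offset drops out; only the factor 5/9 applies.
14.4 × 5/9 = 8.00.

8.00°C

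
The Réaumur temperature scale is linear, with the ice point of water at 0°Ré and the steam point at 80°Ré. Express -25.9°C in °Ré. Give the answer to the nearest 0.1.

Linearly onto the Réaumur scale: 0 + (-25.9000 / 100) × (80 - 0) = -20.7°Ré.

-20.7°Ré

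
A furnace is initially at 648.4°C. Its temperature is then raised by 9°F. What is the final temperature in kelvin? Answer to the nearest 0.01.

926.55 K

The 9°F change is an interval, so only the factor 5/9 applies: +9 × 5/9 = +5.0000°C.
Final Celsius temperature: 648.4000 + 5.0000 = 653.4000°C.
In kelvin: 653.4000 + 273.15 = 926.55 K.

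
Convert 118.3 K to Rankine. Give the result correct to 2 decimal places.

In Celsius: 118.3 - 273.15 = -154.8500°C.
In Rankine: -154.8500 × 1.8 + 491.67 = 212.94°R.

212.94°R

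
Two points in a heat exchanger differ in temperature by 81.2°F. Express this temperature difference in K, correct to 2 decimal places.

Only the scale ratio 5/9 matters for a change in temperature.
81.2 × 5/9 = 45.11.

45.11 K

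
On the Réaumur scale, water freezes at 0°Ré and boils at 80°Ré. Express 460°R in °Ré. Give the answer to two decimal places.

First in Celsius: (460 - 491.67) × 5/9 = -17.5944°C.
Linearly onto the Réaumur scale: 0 + (-17.5944 / 100) × (80 - 0) = -14.08°Ré.

-14.08°Ré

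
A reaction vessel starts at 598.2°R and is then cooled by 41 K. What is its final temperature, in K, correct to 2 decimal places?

291.33 K

Initial temperature in Celsius: (598.2 - 491.67) × 5/9 = 59.1833°C.
The 41 K change is an interval; Kelvin and Celsius degrees are the same size, so ΔC = -41°C.
Final Celsius temperature: 59.1833 - 41.0000 = 18.1833°C.
In kelvin: 18.1833 + 273.15 = 291.33 K.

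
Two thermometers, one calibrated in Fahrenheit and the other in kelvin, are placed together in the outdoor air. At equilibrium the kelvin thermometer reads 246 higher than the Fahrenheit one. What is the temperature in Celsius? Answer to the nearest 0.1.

Let x be the Fahrenheit reading; then the kelvin reading is 5/9·x + 255.372.
(5/9·x + 255.372) - x = 246  ⇒  (-4/9)·x = -9.37222  ⇒  x = 21.0875°F.
In Celsius: (21.0875 - 32) × 5/9 = -6.1°C.

-6.1°C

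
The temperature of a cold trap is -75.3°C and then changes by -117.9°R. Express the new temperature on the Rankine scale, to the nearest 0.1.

238.2°R

The 117.9°R change is an interval, so only the factor 5/9 applies: -117.9 × 5/9 = -65.5000°C.
Final Celsius temperature: -75.3000 - 65.5000 = -140.8000°C.
In Rankine: -140.8000 × 1.8 + 491.67 = 238.2°R.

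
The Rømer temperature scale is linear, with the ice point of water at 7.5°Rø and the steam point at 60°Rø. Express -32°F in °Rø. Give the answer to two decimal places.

-11.17°Rø

First in Celsius: (-32 - 32) × 5/9 = -35.5556°C.
Linearly onto the Rømer scale: 7.5 + (-35.5556 / 100) × (60 - 7.5) = -11.17°Rø.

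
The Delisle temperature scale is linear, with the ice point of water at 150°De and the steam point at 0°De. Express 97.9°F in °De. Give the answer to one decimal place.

First in Celsius: (97.9 - 32) × 5/9 = 36.6111°C.
Linearly onto the Delisle scale: 150 + (36.6111 / 100) × (0 - 150) = 95.1°De.

95.1°De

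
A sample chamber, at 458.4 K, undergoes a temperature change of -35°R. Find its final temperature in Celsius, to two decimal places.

165.81°C

Initial temperature in Celsius: 458.4 - 273.15 = 185.2500°C.
The 35°R change is an interval, so only the factor 5/9 applies: -35 × 5/9 = -19.4444°C.
Final Celsius temperature: 185.2500 - 19.4444 = 165.8056°C.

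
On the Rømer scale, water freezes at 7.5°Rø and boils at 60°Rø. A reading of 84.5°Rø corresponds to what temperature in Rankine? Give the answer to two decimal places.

755.67°R

Linear interpolation between the fixed points: C = (84.5 - 7.5) × 100 / (60 - 7.5) = 146.6667°C.
Then 146.6667 × 1.8 + 491.67 = 755.67°R.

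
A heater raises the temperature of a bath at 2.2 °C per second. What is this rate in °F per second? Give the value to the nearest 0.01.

3.96 °F/second

The quantity depends on a temperature interval, so only the ratio of degree sizes applies; the offset between the scales is irrelevant.
A change of 1°C is a change of 1.8°F, so 2.2 × 1.8 = 3.96.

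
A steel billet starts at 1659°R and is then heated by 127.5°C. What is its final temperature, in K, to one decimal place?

1049.2 K

Initial temperature in Celsius: (1659 - 491.67) × 5/9 = 648.5167°C.
Final Celsius temperature: 648.5167 + 127.5000 = 776.0167°C.
In kelvin: 776.0167 + 273.15 = 1049.2 K.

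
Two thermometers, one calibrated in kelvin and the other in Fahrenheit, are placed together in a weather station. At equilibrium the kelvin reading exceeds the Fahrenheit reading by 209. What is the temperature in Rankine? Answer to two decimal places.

564.01°R

Let x be the kelvin reading; then the Fahrenheit reading is 1.8·x - 459.67.
(1.8·x - 459.67) - x = -209  ⇒  (0.8)·x = 250.67  ⇒  x = 313.3375 K.
In Celsius: 313.3375 - 273.15 = 40.1875°C.
In Rankine: 40.1875 × 1.8 + 491.67 = 564.01°R.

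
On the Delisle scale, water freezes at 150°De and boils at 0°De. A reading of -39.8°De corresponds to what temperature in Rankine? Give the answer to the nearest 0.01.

719.43°R

Linear interpolation between the fixed points: C = (-39.8 - 150) × 100 / (0 - 150) = 126.5333°C.
Then 126.5333 × 1.8 + 491.67 = 719.43°R.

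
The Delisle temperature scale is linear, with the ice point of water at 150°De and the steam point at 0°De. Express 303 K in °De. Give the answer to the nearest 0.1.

First in Celsius: 303 - 273.15 = 29.8500°C.
Linearly onto the Delisle scale: 150 + (29.8500 / 100) × (0 - 150) = 105.2°De.

105.2°De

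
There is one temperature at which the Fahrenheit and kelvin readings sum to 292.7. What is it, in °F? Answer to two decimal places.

Let F be the Fahrenheit reading. The kelvin reading is K = 5/9·F + 255.372.
Require F + K = 292.7: (14/9)·F + 255.372 = 292.7.
F = (292.7 - 255.372) / (14/9) = 24.00.

24.00°F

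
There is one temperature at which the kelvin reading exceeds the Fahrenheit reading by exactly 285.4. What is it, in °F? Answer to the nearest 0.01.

Let F be the Fahrenheit reading. The kelvin reading is K = 5/9·F + 255.372.
Require K - F = 285.4: (-4/9)·F + 255.372 = 285.4.
F = (285.4 - 255.372) / (-4/9) = -67.56.

-67.56°F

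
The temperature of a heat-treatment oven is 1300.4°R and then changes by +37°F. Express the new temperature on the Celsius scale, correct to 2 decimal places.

Initial temperature in Celsius: (1300.4 - 491.67) × 5/9 = 449.2944°C.
The 37°F change is an interval, so only the factor 5/9 applies: +37 × 5/9 = +20.5556°C.
Final Celsius temperature: 449.2944 + 20.5556 = 469.8500°C.

469.85°C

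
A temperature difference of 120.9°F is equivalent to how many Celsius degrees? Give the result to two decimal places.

67.17°C

An interval of 1°F corresponds to 5/9°C.
120.9 × 5/9 = 67.17.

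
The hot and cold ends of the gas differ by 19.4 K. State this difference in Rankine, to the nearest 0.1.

An interval of 1 K corresponds to 1.8°R.
19.4 × 1.8 = 34.9.

34.9°R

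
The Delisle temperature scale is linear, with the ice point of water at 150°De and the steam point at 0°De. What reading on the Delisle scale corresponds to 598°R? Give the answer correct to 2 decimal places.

61.39°De

First in Celsius: (598 - 491.67) × 5/9 = 59.0722°C.
Linearly onto the Delisle scale: 150 + (59.0722 / 100) × (0 - 150) = 61.39°De.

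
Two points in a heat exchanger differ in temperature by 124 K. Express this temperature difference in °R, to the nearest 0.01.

An interval of 1 K corresponds to 1.8°R.
124 × 1.8 = 223.20.

223.20°R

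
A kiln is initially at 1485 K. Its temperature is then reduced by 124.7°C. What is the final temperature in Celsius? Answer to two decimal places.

1087.15°C

Initial temperature in Celsius: 1485 - 273.15 = 1211.8500°C.
Final Celsius temperature: 1211.8500 - 124.7000 = 1087.1500°C.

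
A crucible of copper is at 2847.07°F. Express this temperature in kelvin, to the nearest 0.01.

1837.08 K

In Celsius: (2847.07 - 32) × 5/9 = 1563.9278°C.
In kelvin: 1563.9278 + 273.15 = 1837.08 K.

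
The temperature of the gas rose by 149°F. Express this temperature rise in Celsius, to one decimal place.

82.8°C

Only the scale ratio 5/9 matters for a change in temperature.
149 × 5/9 = 82.8.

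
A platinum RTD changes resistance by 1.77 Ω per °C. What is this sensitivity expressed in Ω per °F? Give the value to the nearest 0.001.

Since only a temperature interval is involved, the additive offset between the scales drops out.
A change of 1°F is a change of 5/9°C, so per °F the value is 1.77 × 5/9 = 0.983.

0.983 Ω per °F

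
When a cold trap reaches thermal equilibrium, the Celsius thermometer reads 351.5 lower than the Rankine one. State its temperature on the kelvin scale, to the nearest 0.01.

Let x be the Rankine reading; then the Celsius reading is 5/9·x - 273.15.
(5/9·x - 273.15) - x = -351.5  ⇒  (-4/9)·x = -78.35  ⇒  x = 176.2875°R.
In Celsius: (176.2875 - 491.67) × 5/9 = -175.2125°C.
In kelvin: -175.2125 + 273.15 = 97.94 K.

97.94 K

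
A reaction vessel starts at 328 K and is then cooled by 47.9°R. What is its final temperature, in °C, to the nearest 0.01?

28.24°C

Initial temperature in Celsius: 328 - 273.15 = 54.8500°C.
The 47.9°R change is an interval, so only the factor 5/9 applies: -47.9 × 5/9 = -26.6111°C.
Final Celsius temperature: 54.8500 - 26.6111 = 28.2389°C.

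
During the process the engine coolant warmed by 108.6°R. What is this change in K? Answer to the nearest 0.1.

60.3 K

For a temperature interval the offset drops out; only the factor 5/9 applies.
108.6 × 5/9 = 60.3.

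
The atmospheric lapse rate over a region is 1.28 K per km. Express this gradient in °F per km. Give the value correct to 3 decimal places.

Since only a temperature interval is involved, the additive offset between the scales drops out.
A change of 1 K is a change of 1.8°F, so 1.28 × 1.8 = 2.304.

2.304 °F/km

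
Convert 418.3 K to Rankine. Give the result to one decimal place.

752.9°R

In Celsius: 418.3 - 273.15 = 145.1500°C.
In Rankine: 145.1500 × 1.8 + 491.67 = 752.9°R.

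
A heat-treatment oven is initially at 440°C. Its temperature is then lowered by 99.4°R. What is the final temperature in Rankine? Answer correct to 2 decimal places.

1184.27°R

The 99.4°R change is an interval, so only the factor 5/9 applies: -99.4 × 5/9 = -55.2222°C.
Final Celsius temperature: 440.0000 - 55.2222 = 384.7778°C.
In Rankine: 384.7778 × 1.8 + 491.67 = 1184.27°R.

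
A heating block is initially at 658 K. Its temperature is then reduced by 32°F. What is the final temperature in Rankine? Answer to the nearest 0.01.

1152.40°R

Initial temperature in Celsius: 658 - 273.15 = 384.8500°C.
The 32°F change is an interval, so only the factor 5/9 applies: -32 × 5/9 = -17.7778°C.
Final Celsius temperature: 384.8500 - 17.7778 = 367.0722°C.
In Rankine: 367.0722 × 1.8 + 491.67 = 1152.40°R.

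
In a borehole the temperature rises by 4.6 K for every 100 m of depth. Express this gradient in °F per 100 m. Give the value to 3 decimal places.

The quantity depends on a temperature interval, so only the ratio of degree sizes applies; the offset between the scales is irrelevant.
A change of 1 K is a change of 1.8°F, so 4.6 × 1.8 = 8.280.

8.280 °F/100 m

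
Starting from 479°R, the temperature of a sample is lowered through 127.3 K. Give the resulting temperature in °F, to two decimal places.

Initial temperature in Celsius: (479 - 491.67) × 5/9 = -7.0389°C.
The 127.3 K change is an interval; Kelvin and Celsius degrees are the same size, so ΔC = -127.3°C.
Final Celsius temperature: -7.0389 - 127.3000 = -134.3389°C.
In Fahrenheit: -134.3389 × 1.8 + 32 = -209.81°F.

-209.81°F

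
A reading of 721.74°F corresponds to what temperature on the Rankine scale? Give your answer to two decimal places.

1181.41°R

In Celsius: (721.74 - 32) × 5/9 = 383.1889°C.
In Rankine: 383.1889 × 1.8 + 491.67 = 1181.41°R.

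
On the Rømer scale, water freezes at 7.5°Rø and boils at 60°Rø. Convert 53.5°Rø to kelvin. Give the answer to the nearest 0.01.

Linear interpolation between the fixed points: C = (53.5 - 7.5) × 100 / (60 - 7.5) = 87.6190°C.
Then 87.6190 + 273.15 = 360.77 K.

360.77 K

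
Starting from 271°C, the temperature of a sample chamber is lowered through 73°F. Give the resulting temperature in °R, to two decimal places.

The 73°F change is an interval, so only the factor 5/9 applies: -73 × 5/9 = -40.5556°C.
Final Celsius temperature: 271.0000 - 40.5556 = 230.4444°C.
In Rankine: 230.4444 × 1.8 + 491.67 = 906.47°R.

906.47°R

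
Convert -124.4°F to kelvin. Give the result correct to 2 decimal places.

In Celsius: (-124.4 - 32) × 5/9 = -86.8889°C.
In kelvin: -86.8889 + 273.15 = 186.26 K.

186.26 K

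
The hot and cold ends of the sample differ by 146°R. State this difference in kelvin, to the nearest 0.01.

81.11 K

For a temperature interval the offset drops out; only the factor 5/9 applies.
146 × 5/9 = 81.11.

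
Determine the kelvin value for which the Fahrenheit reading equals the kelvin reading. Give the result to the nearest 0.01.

Let K be the kelvin reading. The Fahrenheit reading is F = 1.8·K - 459.67.
Set F = K: 1.8·K - 459.67 = K.
(0.8)·K = 459.67  ⇒  K = 574.59.

574.59 K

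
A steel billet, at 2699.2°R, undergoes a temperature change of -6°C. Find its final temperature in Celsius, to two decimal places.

Initial temperature in Celsius: (2699.2 - 491.67) × 5/9 = 1226.4056°C.
Final Celsius temperature: 1226.4056 - 6.0000 = 1220.4056°C.

1220.41°C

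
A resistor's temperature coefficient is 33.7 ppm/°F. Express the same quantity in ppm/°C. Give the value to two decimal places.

The quantity depends on a temperature interval, so only the ratio of degree sizes applies; the offset between the scales is irrelevant.
A change of 1°C is a change of 1.8°F, so per °C the value is 33.7 × 1.8 = 60.66.

60.66 ppm/°C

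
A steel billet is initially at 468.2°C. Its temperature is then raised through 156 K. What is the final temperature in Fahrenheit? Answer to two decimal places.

1155.56°F

The 156 K change is an interval; Kelvin and Celsius degrees are the same size, so ΔC = +156°C.
Final Celsius temperature: 468.2000 + 156.0000 = 624.2000°C.
In Fahrenheit: 624.2000 × 1.8 + 32 = 1155.56°F.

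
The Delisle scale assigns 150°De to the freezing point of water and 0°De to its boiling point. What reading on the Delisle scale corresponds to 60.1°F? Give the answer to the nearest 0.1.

First in Celsius: (60.1 - 32) × 5/9 = 15.6111°C.
Linearly onto the Delisle scale: 150 + (15.6111 / 100) × (0 - 150) = 126.6°De.

126.6°De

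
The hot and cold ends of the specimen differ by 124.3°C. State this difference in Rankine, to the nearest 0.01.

An interval of 1°C corresponds to 1.8°R.
124.3 × 1.8 = 223.74.

223.74°R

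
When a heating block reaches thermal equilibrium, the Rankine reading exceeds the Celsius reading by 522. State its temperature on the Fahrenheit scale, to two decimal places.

Let x be the Celsius reading; then the Rankine reading is 1.8·x + 491.67.
(1.8·x + 491.67) - x = 522  ⇒  (0.8)·x = 30.33  ⇒  x = 37.9125°C.
In Fahrenheit: 37.9125 × 1.8 + 32 = 100.24°F.

100.24°F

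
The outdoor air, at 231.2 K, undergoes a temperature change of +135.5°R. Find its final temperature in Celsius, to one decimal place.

Initial temperature in Celsius: 231.2 - 273.15 = -41.9500°C.
The 135.5°R change is an interval, so only the factor 5/9 applies: +135.5 × 5/9 = +75.2778°C.
Final Celsius temperature: -41.9500 + 75.2778 = 33.3278°C.

33.3°C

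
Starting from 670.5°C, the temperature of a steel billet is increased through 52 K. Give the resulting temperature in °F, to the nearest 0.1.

The 52 K change is an interval; Kelvin and Celsius degrees are the same size, so ΔC = +52°C.
Final Celsius temperature: 670.5000 + 52.0000 = 722.5000°C.
In Fahrenheit: 722.5000 × 1.8 + 32 = 1332.5°F.

1332.5°F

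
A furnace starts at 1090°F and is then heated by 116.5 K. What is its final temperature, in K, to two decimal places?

Initial temperature in Celsius: (1090 - 32) × 5/9 = 587.7778°C.
The 116.5 K change is an interval; Kelvin and Celsius degrees are the same size, so ΔC = +116.5°C.
Final Celsius temperature: 587.7778 + 116.5000 = 704.2778°C.
In kelvin: 704.2778 + 273.15 = 977.43 K.

977.43 K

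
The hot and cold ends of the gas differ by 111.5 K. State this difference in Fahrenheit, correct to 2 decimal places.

An interval of 1 K corresponds to 1.8°F.
111.5 × 1.8 = 200.70.

200.70°F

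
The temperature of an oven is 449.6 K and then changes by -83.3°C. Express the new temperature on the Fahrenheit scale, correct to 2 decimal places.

Initial temperature in Celsius: 449.6 - 273.15 = 176.4500°C.
Final Celsius temperature: 176.4500 - 83.3000 = 93.1500°C.
In Fahrenheit: 93.1500 × 1.8 + 32 = 199.67°F.

199.67°F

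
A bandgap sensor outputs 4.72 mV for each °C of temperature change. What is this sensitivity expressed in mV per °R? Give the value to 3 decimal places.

2.622 mV per °R

The quantity depends on a temperature interval, so only the ratio of degree sizes applies; the offset between the scales is irrelevant.
A change of 1°R is a change of 5/9°C, so per °R the value is 4.72 × 5/9 = 2.622.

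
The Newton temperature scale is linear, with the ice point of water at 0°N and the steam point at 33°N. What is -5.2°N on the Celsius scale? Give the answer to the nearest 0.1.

Linear interpolation between the fixed points: C = (-5.2 - 0) × 100 / (33 - 0) = -15.7576°C.

-15.8°C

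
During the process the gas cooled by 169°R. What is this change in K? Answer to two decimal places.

93.89 K

Only the scale ratio 5/9 matters for a change in temperature.
169 × 5/9 = 93.89.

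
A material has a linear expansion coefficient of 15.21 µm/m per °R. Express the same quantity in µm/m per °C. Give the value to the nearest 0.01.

27.38 µm/m per °C

The quantity depends on a temperature interval, so only the ratio of degree sizes applies; the offset between the scales is irrelevant.
A change of 1°C is a change of 1.8°R, so per °C the value is 15.21 × 1.8 = 27.38.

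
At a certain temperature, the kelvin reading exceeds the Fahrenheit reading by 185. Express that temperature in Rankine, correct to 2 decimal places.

Let x be the Fahrenheit reading; then the kelvin reading is 5/9·x + 255.372.
(5/9·x + 255.372) - x = 185  ⇒  (-4/9)·x = -70.3722  ⇒  x = 158.3375°F.
In Celsius: (158.3375 - 32) × 5/9 = 70.1875°C.
In Rankine: 70.1875 × 1.8 + 491.67 = 618.01°R.

618.01°R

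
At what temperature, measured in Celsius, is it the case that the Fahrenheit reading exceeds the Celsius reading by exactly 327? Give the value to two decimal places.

368.75°C

Let C be the Celsius reading. The Fahrenheit reading is F = 1.8·C + 32.
Require F - C = 327: (0.8)·C + 32 = 327.
C = (327 - 32) / (0.8) = 368.75.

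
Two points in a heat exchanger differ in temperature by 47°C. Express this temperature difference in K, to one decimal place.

47.0 K

Celsius and kelvin degrees are the same size, so the interval is unchanged: 47.0.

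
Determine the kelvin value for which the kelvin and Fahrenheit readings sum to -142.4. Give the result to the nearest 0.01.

113.31 K

Let K be the kelvin reading. The Fahrenheit reading is F = 1.8·K - 459.67.
Require K + F = -142.4: (2.8)·K - 459.67 = -142.4.
K = (-142.4 + 459.67) / (2.8) = 113.31.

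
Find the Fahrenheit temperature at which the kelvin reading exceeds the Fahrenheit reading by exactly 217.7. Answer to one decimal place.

84.8°F

Let F be the Fahrenheit reading. The kelvin reading is K = 5/9·F + 255.372.
Require K - F = 217.7: (-4/9)·F + 255.372 = 217.7.
F = (217.7 - 255.372) / (-4/9) = 84.8.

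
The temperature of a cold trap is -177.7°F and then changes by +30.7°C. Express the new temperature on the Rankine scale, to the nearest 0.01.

337.23°R

Initial temperature in Celsius: (-177.7 - 32) × 5/9 = -116.5000°C.
Final Celsius temperature: -116.5000 + 30.7000 = -85.8000°C.
In Rankine: -85.8000 × 1.8 + 491.67 = 337.23°R.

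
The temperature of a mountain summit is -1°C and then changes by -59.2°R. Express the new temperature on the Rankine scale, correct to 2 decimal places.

430.67°R

The 59.2°R change is an interval, so only the factor 5/9 applies: -59.2 × 5/9 = -32.8889°C.
Final Celsius temperature: -1.0000 - 32.8889 = -33.8889°C.
In Rankine: -33.8889 × 1.8 + 491.67 = 430.67°R.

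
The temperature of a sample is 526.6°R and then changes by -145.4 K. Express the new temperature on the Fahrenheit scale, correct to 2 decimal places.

-194.79°F

Initial temperature in Celsius: (526.6 - 491.67) × 5/9 = 19.4056°C.
The 145.4 K change is an interval; Kelvin and Celsius degrees are the same size, so ΔC = -145.4°C.
Final Celsius temperature: 19.4056 - 145.4000 = -125.9944°C.
In Fahrenheit: -125.9944 × 1.8 + 32 = -194.79°F.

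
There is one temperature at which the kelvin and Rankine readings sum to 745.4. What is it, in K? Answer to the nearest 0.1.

Let K be the kelvin reading. The Rankine reading is R = 1.8·K.
Require K + R = 745.4: (2.8)·K = 745.4.
K = (745.4) / (2.8) = 266.2.

266.2 K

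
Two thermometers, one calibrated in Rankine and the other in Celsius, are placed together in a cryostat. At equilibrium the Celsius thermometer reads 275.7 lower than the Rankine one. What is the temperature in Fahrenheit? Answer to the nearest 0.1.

-453.9°F

Let x be the Rankine reading; then the Celsius reading is 5/9·x - 273.15.
(5/9·x - 273.15) - x = -275.7  ⇒  (-4/9)·x = -2.55  ⇒  x = 5.7375°R.
In Celsius: (5.7375 - 491.67) × 5/9 = -269.9625°C.
In Fahrenheit: -269.9625 × 1.8 + 32 = -453.9°F.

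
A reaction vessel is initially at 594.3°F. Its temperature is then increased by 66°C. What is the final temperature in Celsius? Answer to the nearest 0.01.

378.39°C

Initial temperature in Celsius: (594.3 - 32) × 5/9 = 312.3889°C.
Final Celsius temperature: 312.3889 + 66.0000 = 378.3889°C.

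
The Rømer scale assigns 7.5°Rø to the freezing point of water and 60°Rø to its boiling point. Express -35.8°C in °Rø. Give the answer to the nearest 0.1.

-11.3°Rø

Linearly onto the Rømer scale: 7.5 + (-35.8000 / 100) × (60 - 7.5) = -11.3°Rø.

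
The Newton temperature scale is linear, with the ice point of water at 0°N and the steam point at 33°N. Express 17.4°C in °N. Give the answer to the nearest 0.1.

5.7°N

Linearly onto the Newton scale: 0 + (17.4000 / 100) × (33 - 0) = 5.7°N.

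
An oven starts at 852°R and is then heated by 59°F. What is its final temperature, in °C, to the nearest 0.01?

232.96°C

Initial temperature in Celsius: (852 - 491.67) × 5/9 = 200.1833°C.
The 59°F change is an interval, so only the factor 5/9 applies: +59 × 5/9 = +32.7778°C.
Final Celsius temperature: 200.1833 + 32.7778 = 232.9611°C.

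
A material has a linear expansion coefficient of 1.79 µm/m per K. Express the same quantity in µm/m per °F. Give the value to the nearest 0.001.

0.994 µm/m per °F

The quantity depends on a temperature interval, so only the ratio of degree sizes applies; the offset between the scales is irrelevant.
A change of 1°F is a change of 5/9 K, so per °F the value is 1.79 × 5/9 = 0.994.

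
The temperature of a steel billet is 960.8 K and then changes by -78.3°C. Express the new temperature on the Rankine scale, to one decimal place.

1588.5°R

Initial temperature in Celsius: 960.8 - 273.15 = 687.6500°C.
Final Celsius temperature: 687.6500 - 78.3000 = 609.3500°C.
In Rankine: 609.3500 × 1.8 + 491.67 = 1588.5°R.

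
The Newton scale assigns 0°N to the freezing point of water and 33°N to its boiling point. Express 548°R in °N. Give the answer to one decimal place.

10.3°N

First in Celsius: (548 - 491.67) × 5/9 = 31.2944°C.
Linearly onto the Newton scale: 0 + (31.2944 / 100) × (33 - 0) = 10.3°N.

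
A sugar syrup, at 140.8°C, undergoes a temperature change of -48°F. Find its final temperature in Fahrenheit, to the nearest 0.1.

237.4°F

The 48°F change is an interval, so only the factor 5/9 applies: -48 × 5/9 = -26.6667°C.
Final Celsius temperature: 140.8000 - 26.6667 = 114.1333°C.
In Fahrenheit: 114.1333 × 1.8 + 32 = 237.4°F.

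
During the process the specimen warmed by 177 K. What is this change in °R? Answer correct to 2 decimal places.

An interval of 1 K corresponds to 1.8°R.
177 × 1.8 = 318.60.

318.60°R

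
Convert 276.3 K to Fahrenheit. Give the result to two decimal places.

In Celsius: 276.3 - 273.15 = 3.1500°C.
In Fahrenheit: 3.1500 × 1.8 + 32 = 37.67°F.

37.67°F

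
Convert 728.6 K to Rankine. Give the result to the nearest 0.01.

In Celsius: 728.6 - 273.15 = 455.4500°C.
In Rankine: 455.4500 × 1.8 + 491.67 = 1311.48°R.

1311.48°R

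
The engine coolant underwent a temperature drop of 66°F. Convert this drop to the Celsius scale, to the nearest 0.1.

36.7°C

For a temperature interval the offset drops out; only the factor 5/9 applies.
66 × 5/9 = 36.7.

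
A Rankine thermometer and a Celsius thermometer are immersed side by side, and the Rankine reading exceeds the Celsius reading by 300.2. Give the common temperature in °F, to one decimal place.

-398.8°F

Let x be the Rankine reading; then the Celsius reading is 5/9·x - 273.15.
(5/9·x - 273.15) - x = -300.2  ⇒  (-4/9)·x = -27.05  ⇒  x = 60.8625°R.
In Celsius: (60.8625 - 491.67) × 5/9 = -239.3375°C.
In Fahrenheit: -239.3375 × 1.8 + 32 = -398.8°F.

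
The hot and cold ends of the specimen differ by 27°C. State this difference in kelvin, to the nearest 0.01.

27.00 K

Celsius and kelvin degrees are the same size, so the interval is unchanged: 27.00.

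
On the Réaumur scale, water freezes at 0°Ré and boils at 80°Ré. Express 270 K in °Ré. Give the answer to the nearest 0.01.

First in Celsius: 270 - 273.15 = -3.1500°C.
Linearly onto the Réaumur scale: 0 + (-3.1500 / 100) × (80 - 0) = -2.52°Ré.

-2.52°Ré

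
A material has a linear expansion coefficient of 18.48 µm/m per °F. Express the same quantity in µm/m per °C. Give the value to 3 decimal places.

The quantity depends on a temperature interval, so only the ratio of degree sizes applies; the offset between the scales is irrelevant.
A change of 1°C is a change of 1.8°F, so per °C the value is 18.48 × 1.8 = 33.264.

33.264 µm/m per °C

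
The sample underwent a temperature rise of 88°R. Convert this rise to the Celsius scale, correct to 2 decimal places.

For a temperature interval the offset drops out; only the factor 5/9 applies.
88 × 5/9 = 48.89.

48.89°C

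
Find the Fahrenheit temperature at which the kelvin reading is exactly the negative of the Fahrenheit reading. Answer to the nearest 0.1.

-164.2°F

Let F be the Fahrenheit reading. The kelvin reading is K = 5/9·F + 255.372.
Require K = -1·F: 5/9·F + 255.372 = -1·F.
(14/9)·F = -255.372  ⇒  F = -164.2.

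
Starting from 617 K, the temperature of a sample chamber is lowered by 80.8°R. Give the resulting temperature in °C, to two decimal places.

298.96°C

Initial temperature in Celsius: 617 - 273.15 = 343.8500°C.
The 80.8°R change is an interval, so only the factor 5/9 applies: -80.8 × 5/9 = -44.8889°C.
Final Celsius temperature: 343.8500 - 44.8889 = 298.9611°C.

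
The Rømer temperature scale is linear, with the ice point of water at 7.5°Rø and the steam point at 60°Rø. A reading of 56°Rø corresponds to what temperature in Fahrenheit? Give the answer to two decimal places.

Linear interpolation between the fixed points: C = (56 - 7.5) × 100 / (60 - 7.5) = 92.3810°C.
Then 92.3810 × 1.8 + 32 = 198.29°F.

198.29°F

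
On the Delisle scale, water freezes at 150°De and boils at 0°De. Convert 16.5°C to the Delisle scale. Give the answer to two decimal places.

125.25°De

Linearly onto the Delisle scale: 150 + (16.5000 / 100) × (0 - 150) = 125.25°De.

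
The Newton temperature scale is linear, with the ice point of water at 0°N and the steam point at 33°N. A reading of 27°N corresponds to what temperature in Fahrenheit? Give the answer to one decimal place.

179.3°F

Linear interpolation between the fixed points: C = (27 - 0) × 100 / (33 - 0) = 81.8182°C.
Then 81.8182 × 1.8 + 32 = 179.3°F.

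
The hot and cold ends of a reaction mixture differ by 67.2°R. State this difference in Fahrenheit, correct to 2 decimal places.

67.20°F

Rankine and Fahrenheit degrees are the same size, so the interval is unchanged: 67.20.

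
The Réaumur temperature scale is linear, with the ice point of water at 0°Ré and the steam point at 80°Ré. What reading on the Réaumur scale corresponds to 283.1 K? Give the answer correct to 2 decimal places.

7.96°Ré

First in Celsius: 283.1 - 273.15 = 9.9500°C.
Linearly onto the Réaumur scale: 0 + (9.9500 / 100) × (80 - 0) = 7.96°Ré.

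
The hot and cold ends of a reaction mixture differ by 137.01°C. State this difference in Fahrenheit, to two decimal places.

246.62°F

For a temperature interval the offset drops out; only the factor 1.8 applies.
137.01 × 1.8 = 246.62.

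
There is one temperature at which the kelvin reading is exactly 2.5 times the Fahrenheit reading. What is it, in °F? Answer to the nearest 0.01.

Let F be the Fahrenheit reading. The kelvin reading is K = 5/9·F + 255.372.
Require K = 2.5·F: 5/9·F + 255.372 = 2.5·F.
(-35/18)·F = -255.372  ⇒  F = 131.33.

131.33°F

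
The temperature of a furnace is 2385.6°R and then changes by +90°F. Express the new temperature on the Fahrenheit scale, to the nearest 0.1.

2015.9°F

Initial temperature in Celsius: (2385.6 - 491.67) × 5/9 = 1052.1833°C.
The 90°F change is an interval, so only the factor 5/9 applies: +90 × 5/9 = +50.0000°C.
Final Celsius temperature: 1052.1833 + 50.0000 = 1102.1833°C.
In Fahrenheit: 1102.1833 × 1.8 + 32 = 2015.9°F.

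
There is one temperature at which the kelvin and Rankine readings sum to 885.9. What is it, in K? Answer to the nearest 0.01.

Let K be the kelvin reading. The Rankine reading is R = 1.8·K.
Require K + R = 885.9: (2.8)·K = 885.9.
K = (885.9) / (2.8) = 316.39.

316.39 K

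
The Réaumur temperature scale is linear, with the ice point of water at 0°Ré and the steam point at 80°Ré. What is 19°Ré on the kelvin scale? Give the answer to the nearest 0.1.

296.9 K

Linear interpolation between the fixed points: C = (19 - 0) × 100 / (80 - 0) = 23.7500°C.
Then 23.7500 + 273.15 = 296.9 K.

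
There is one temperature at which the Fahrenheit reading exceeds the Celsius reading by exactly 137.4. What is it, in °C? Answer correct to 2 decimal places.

131.75°C

Let C be the Celsius reading. The Fahrenheit reading is F = 1.8·C + 32.
Require F - C = 137.4: (0.8)·C + 32 = 137.4.
C = (137.4 - 32) / (0.8) = 131.75.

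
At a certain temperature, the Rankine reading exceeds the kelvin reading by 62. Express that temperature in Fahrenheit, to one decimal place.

Let x be the kelvin reading; then the Rankine reading is 1.8·x.
(1.8·x) - x = 62  ⇒  (0.8)·x = 62  ⇒  x = 77.5000 K.
In Celsius: 77.5 - 273.15 = -195.6500°C.
In Fahrenheit: -195.6500 × 1.8 + 32 = -320.2°F.

-320.2°F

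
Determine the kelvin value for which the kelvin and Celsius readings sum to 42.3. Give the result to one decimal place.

157.7 K

Let K be the kelvin reading. The Celsius reading is C = 1·K - 273.15.
Require K + C = 42.3: (2)·K - 273.15 = 42.3.
K = (42.3 + 273.15) / (2) = 157.7.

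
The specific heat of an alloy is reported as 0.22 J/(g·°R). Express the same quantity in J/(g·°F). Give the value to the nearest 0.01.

0.22 J/(g·°F)

The quantity depends on a temperature interval, so only the ratio of degree sizes applies; the offset between the scales is irrelevant.
A change of 1°F is a change of 1°R, so per °F the value is 0.22 × 1 = 0.22.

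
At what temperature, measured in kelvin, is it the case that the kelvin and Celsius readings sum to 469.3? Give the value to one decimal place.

371.2 K

Let K be the kelvin reading. The Celsius reading is C = 1·K - 273.15.
Require K + C = 469.3: (2)·K - 273.15 = 469.3.
K = (469.3 + 273.15) / (2) = 371.2.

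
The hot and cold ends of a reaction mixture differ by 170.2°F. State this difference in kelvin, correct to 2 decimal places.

An interval of 1°F corresponds to 5/9 K.
170.2 × 5/9 = 94.56.

94.56 K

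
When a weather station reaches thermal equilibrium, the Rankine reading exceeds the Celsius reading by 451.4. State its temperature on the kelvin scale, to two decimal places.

Let x be the Celsius reading; then the Rankine reading is 1.8·x + 491.67.
(1.8·x + 491.67) - x = 451.4  ⇒  (0.8)·x = -40.27  ⇒  x = -50.3375°C.
In kelvin: -50.3375 + 273.15 = 222.81 K.

222.81 K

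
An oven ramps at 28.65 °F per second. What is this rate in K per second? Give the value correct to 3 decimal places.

15.917 K/second

Since only a temperature interval is involved, the additive offset between the scales drops out.
A change of 1°F is a change of 5/9 K, so 28.65 × 5/9 = 15.917.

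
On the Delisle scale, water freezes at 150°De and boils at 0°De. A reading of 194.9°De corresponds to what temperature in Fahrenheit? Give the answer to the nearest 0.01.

Linear interpolation between the fixed points: C = (194.9 - 150) × 100 / (0 - 150) = -29.9333°C.
Then -29.9333 × 1.8 + 32 = -21.88°F.

-21.88°F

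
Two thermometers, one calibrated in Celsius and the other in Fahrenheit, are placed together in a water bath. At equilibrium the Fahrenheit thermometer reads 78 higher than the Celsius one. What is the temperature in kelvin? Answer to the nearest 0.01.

Let x be the Celsius reading; then the Fahrenheit reading is 1.8·x + 32.
(1.8·x + 32) - x = 78  ⇒  (0.8)·x = 46  ⇒  x = 57.5000°C.
In kelvin: 57.5000 + 273.15 = 330.65 K.

330.65 K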